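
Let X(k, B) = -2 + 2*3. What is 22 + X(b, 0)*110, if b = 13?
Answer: 462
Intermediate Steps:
X(k, B) = 4 (X(k, B) = -2 + 6 = 4)
22 + X(b, 0)*110 = 22 + 4*110 = 22 + 440 = 462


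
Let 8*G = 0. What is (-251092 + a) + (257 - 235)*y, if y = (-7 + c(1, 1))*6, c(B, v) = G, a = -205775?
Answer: -457791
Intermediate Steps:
G = 0 (G = (⅛)*0 = 0)
c(B, v) = 0
y = -42 (y = (-7 + 0)*6 = -7*6 = -42)
(-251092 + a) + (257 - 235)*y = (-251092 - 205775) + (257 - 235)*(-42) = -456867 + 22*(-42) = -456867 - 924 = -457791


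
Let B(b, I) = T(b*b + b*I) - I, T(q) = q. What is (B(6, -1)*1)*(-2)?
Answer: -62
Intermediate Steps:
B(b, I) = b² - I + I*b (B(b, I) = (b*b + b*I) - I = (b² + I*b) - I = b² - I + I*b)
(B(6, -1)*1)*(-2) = ((-1*(-1) + 6*(-1 + 6))*1)*(-2) = ((1 + 6*5)*1)*(-2) = ((1 + 30)*1)*(-2) = (31*1)*(-2) = 31*(-2) = -62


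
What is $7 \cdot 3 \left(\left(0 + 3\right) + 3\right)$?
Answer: $126$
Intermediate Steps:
$7 \cdot 3 \left(\left(0 + 3\right) + 3\right) = 21 \left(3 + 3\right) = 21 \cdot 6 = 126$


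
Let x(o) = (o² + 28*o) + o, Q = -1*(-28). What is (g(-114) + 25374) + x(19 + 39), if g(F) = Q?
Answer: 30448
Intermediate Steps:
Q = 28
x(o) = o² + 29*o
g(F) = 28
(g(-114) + 25374) + x(19 + 39) = (28 + 25374) + (19 + 39)*(29 + (19 + 39)) = 25402 + 58*(29 + 58) = 25402 + 58*87 = 25402 + 5046 = 30448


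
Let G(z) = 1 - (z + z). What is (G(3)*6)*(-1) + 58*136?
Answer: 7918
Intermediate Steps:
G(z) = 1 - 2*z
(G(3)*6)*(-1) + 58*136 = ((1 - 2*3)*6)*(-1) + 58*136 = ((1 - 6)*6)*(-1) + 7888 = -5*6*(-1) + 7888 = -30*(-1) + 7888 = 30 + 7888 = 7918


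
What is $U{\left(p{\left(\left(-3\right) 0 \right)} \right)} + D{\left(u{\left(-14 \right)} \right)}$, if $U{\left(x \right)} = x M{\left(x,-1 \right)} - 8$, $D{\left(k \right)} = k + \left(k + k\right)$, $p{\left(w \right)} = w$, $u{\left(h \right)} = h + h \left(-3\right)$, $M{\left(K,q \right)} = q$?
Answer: $76$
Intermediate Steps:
$u{\left(h \right)} = - 2 h$ ($u{\left(h \right)} = h - 3 h = - 2 h$)
$D{\left(k \right)} = 3 k$ ($D{\left(k \right)} = k + 2 k = 3 k$)
$U{\left(x \right)} = -8 - x$ ($U{\left(x \right)} = x \left(-1\right) - 8 = - x - 8 = -8 - x$)
$U{\left(p{\left(\left(-3\right) 0 \right)} \right)} + D{\left(u{\left(-14 \right)} \right)} = \left(-8 - \left(-3\right) 0\right) + 3 \left(\left(-2\right) \left(-14\right)\right) = \left(-8 - 0\right) + 3 \cdot 28 = \left(-8 + 0\right) + 84 = -8 + 84 = 76$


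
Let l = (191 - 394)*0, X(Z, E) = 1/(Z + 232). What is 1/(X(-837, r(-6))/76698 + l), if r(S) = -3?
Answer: -46402290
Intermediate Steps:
X(Z, E) = 1/(232 + Z)
l = 0 (l = -203*0 = 0)
1/(X(-837, r(-6))/76698 + l) = 1/(1/((232 - 837)*76698) + 0) = 1/((1/76698)/(-605) + 0) = 1/(-1/605*1/76698 + 0) = 1/(-1/46402290 + 0) = 1/(-1/46402290) = -46402290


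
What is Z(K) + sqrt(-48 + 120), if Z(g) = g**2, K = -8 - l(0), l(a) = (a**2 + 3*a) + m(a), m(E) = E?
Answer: 64 + 6*sqrt(2) ≈ 72.485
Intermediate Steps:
l(a) = a**2 + 4*a (l(a) = (a**2 + 3*a) + a = a**2 + 4*a)
K = -8 (K = -8 - 0*(4 + 0) = -8 - 0*4 = -8 - 1*0 = -8 + 0 = -8)
Z(K) + sqrt(-48 + 120) = (-8)**2 + sqrt(-48 + 120) = 64 + sqrt(72) = 64 + 6*sqrt(2)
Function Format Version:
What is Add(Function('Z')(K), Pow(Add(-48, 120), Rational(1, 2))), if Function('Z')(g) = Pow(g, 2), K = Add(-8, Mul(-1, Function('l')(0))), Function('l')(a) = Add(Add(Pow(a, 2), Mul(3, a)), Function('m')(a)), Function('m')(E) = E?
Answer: Add(64, Mul(6, Pow(2, Rational(1, 2)))) ≈ 72.485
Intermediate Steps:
Function('l')(a) = Add(Pow(a, 2), Mul(4, a)) (Function('l')(a) = Add(Add(Pow(a, 2), Mul(3, a)), a) = Add(Pow(a, 2), Mul(4, a)))
K = -8 (K = Add(-8, Mul(-1, Mul(0, Add(4, 0)))) = Add(-8, Mul(-1, Mul(0, 4))) = Add(-8, Mul(-1, 0)) = Add(-8, 0) = -8)
Add(Function('Z')(K), Pow(Add(-48, 120), Rational(1, 2))) = Add(Pow(-8, 2), Pow(Add(-48, 120), Rational(1, 2))) = Add(64, Pow(72, Rational(1, 2))) = Add(64, Mul(6, Pow(2, Rational(1, 2))))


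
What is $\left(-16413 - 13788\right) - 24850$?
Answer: $-55051$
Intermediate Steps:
$\left(-16413 - 13788\right) - 24850 = -30201 - 24850 = -55051$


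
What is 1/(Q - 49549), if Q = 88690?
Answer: 1/39141 ≈ 2.5549e-5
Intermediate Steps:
1/(Q - 49549) = 1/(88690 - 49549) = 1/39141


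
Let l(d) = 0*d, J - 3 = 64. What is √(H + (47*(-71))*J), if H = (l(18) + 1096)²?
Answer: √977637 ≈ 988.75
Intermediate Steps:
J = 67 (J = 3 + 64 = 67)
l(d) = 0
H = 1201216 (H = (0 + 1096)² = 1096² = 1201216)
√(H + (47*(-71))*J) = √(1201216 + (47*(-71))*67) = √(1201216 - 3337*67) = √(1201216 - 223579) = √977637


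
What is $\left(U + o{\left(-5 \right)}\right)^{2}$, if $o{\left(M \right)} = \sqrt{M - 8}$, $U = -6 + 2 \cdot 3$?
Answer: $-13$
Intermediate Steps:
$U = 0$ ($U = -6 + 6 = 0$)
$o{\left(M \right)} = \sqrt{-8 + M}$
$\left(U + o{\left(-5 \right)}\right)^{2} = \left(0 + \sqrt{-8 - 5}\right)^{2} = \left(0 + \sqrt{-13}\right)^{2} = \left(0 + i \sqrt{13}\right)^{2} = \left(i \sqrt{13}\right)^{2} = -13$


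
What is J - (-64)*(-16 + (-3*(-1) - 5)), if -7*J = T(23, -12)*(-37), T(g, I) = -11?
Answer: -8471/7 ≈ -1210.1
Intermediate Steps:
J = -407/7 (J = -(-11)*(-37)/7 = -⅐*407 = -407/7 ≈ -58.143)
J - (-64)*(-16 + (-3*(-1) - 5)) = -407/7 - (-64)*(-16 + (-3*(-1) - 5)) = -407/7 - (-64)*(-16 + (3 - 5)) = -407/7 - (-64)*(-16 - 2) = -407/7 - (-64)*(-18) = -407/7 - 1*1152 = -407/7 - 1152 = -8471/7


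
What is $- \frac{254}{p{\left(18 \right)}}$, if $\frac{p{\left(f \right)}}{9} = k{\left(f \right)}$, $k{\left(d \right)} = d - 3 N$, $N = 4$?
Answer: $- \frac{127}{27} \approx -4.7037$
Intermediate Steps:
$k{\left(d \right)} = -12 + d$ ($k{\left(d \right)} = d - 12 = -12 + d$)
$p{\left(f \right)} = -108 + 9 f$ ($p{\left(f \right)} = 9 \left(-12 + f\right) = -108 + 9 f$)
$- \frac{254}{p{\left(18 \right)}} = - \frac{254}{-108 + 9 \cdot 18} = - \frac{254}{-108 + 162} = - \frac{254}{54} = \left(-254\right) \frac{1}{54} = - \frac{127}{27}$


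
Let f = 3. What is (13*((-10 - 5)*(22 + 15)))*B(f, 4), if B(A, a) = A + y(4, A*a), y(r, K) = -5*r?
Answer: 122655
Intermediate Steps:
B(A, a) = -20 + A (B(A, a) = A - 5*4 = A - 20 = -20 + A)
(13*((-10 - 5)*(22 + 15)))*B(f, 4) = (13*((-10 - 5)*(22 + 15)))*(-20 + 3) = (13*(-15*37))*(-17) = (13*(-555))*(-17) = -7215*(-17) = 122655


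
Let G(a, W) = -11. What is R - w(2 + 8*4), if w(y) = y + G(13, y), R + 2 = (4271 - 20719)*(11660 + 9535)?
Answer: -348615385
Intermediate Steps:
R = -348615362 (R = -2 + (4271 - 20719)*(11660 + 9535) = -2 - 16448*21195 = -2 - 348615360 = -348615362)
w(y) = -11 + y (w(y) = y - 11 = -11 + y)
R - w(2 + 8*4) = -348615362 - (-11 + (2 + 8*4)) = -348615362 - (-11 + (2 + 32)) = -348615362 - (-11 + 34) = -348615362 - 1*23 = -348615362 - 23 = -348615385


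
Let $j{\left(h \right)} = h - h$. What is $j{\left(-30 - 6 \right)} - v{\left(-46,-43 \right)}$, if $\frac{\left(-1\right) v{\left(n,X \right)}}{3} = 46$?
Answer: $138$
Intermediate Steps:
$v{\left(n,X \right)} = -138$ ($v{\left(n,X \right)} = \left(-3\right) 46 = -138$)
$j{\left(h \right)} = 0$
$j{\left(-30 - 6 \right)} - v{\left(-46,-43 \right)} = 0 - -138 = 0 + 138 = 138$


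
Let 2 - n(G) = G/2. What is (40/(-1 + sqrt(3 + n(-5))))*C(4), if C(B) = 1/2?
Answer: 40/13 + 20*sqrt(30)/13 ≈ 11.503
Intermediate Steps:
n(G) = 2 - G/2
C(B) = 1/2
(40/(-1 + sqrt(3 + n(-5))))*C(4) = (40/(-1 + sqrt(3 + (2 - 1/2*(-5)))))*(1/2) = (40/(-1 + sqrt(3 + (2 + 5/2))))*(1/2) = (40/(-1 + sqrt(3 + 9/2)))*(1/2) = (40/(-1 + sqrt(15/2)))*(1/2) = (40/(-1 + sqrt(30)/2))*(1/2) = 20/(-1 + sqrt(30)/2)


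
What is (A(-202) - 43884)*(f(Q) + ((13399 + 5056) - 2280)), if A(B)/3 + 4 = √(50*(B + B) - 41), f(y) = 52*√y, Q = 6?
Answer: -3*(14632 - 3*I*√2249)*(16175 + 52*√6) ≈ -7.1561e+8 + 6.9581e+6*I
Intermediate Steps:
A(B) = -12 + 3*√(-41 + 100*B) (A(B) = -12 + 3*√(50*(B + B) - 41) = -12 + 3*√(50*(2*B) - 41) = -12 + 3*√(100*B - 41) = -12 + 3*√(-41 + 100*B))
(A(-202) - 43884)*(f(Q) + ((13399 + 5056) - 2280)) = ((-12 + 3*√(-41 + 100*(-202))) - 43884)*(52*√6 + ((13399 + 5056) - 2280)) = ((-12 + 3*√(-41 - 20200)) - 43884)*(52*√6 + (18455 - 2280)) = ((-12 + 3*√(-20241)) - 43884)*(52*√6 + 16175) = ((-12 + 3*(3*I*√2249)) - 43884)*(16175 + 52*√6) = ((-12 + 9*I*√2249) - 43884)*(16175 + 52*√6) = (-43896 + 9*I*√2249)*(16175 + 52*√6)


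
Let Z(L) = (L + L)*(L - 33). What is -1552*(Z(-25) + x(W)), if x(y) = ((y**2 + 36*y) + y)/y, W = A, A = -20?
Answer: -4527184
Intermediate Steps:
W = -20
Z(L) = 2*L*(-33 + L) (Z(L) = (2*L)*(-33 + L) = 2*L*(-33 + L))
x(y) = (y**2 + 37*y)/y
-1552*(Z(-25) + x(W)) = -1552*(2*(-25)*(-33 - 25) + (37 - 20)) = -1552*(2*(-25)*(-58) + 17) = -1552*(2900 + 17) = -1552*2917 = -4527184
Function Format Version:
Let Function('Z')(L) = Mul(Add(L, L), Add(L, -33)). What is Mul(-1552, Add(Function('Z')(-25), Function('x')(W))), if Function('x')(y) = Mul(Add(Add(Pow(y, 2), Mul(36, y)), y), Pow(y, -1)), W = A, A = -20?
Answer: -4527184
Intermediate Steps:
W = -20
Function('Z')(L) = Mul(2, L, Add(-33, L)) (Function('Z')(L) = Mul(Mul(2, L), Add(-33, L)) = Mul(2, L, Add(-33, L)))
Function('x')(y) = Mul(Pow(y, -1), Add(Pow(y, 2), Mul(37, y))) (Function('x')(y) = Mul(Add(Pow(y, 2), Mul(37, y)), Pow(y, -1)) = Mul(Pow(y, -1), Add(Pow(y, 2), Mul(37, y))))
Mul(-1552, Add(Function('Z')(-25), Function('x')(W))) = Mul(-1552, Add(Mul(2, -25, Add(-33, -25)), Add(37, -20))) = Mul(-1552, Add(Mul(2, -25, -58), 17)) = Mul(-1552, Add(2900, 17)) = Mul(-1552, 2917) = -4527184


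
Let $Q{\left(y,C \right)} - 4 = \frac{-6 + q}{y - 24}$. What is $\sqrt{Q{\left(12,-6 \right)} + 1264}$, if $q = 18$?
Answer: $\sqrt{1267} \approx 35.595$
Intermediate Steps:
$Q{\left(y,C \right)} = 4 + \frac{12}{-24 + y}$ ($Q{\left(y,C \right)} = 4 + \frac{-6 + 18}{y - 24} = 4 + \frac{12}{-24 + y}$)
$\sqrt{Q{\left(12,-6 \right)} + 1264} = \sqrt{\frac{4 \left(-21 + 12\right)}{-24 + 12} + 1264} = \sqrt{4 \frac{1}{-12} \left(-9\right) + 1264} = \sqrt{4 \left(- \frac{1}{12}\right) \left(-9\right) + 1264} = \sqrt{3 + 1264} = \sqrt{1267}$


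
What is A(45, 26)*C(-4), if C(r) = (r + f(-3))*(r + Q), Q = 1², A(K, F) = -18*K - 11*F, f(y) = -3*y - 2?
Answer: 9864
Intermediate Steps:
f(y) = -2 - 3*y
Q = 1
C(r) = (1 + r)*(7 + r) (C(r) = (r + (-2 - 3*(-3)))*(r + 1) = (r + (-2 + 9))*(1 + r) = (r + 7)*(1 + r) = (7 + r)*(1 + r) = (1 + r)*(7 + r))
A(45, 26)*C(-4) = (-18*45 - 11*26)*(7 + (-4)² + 8*(-4)) = (-810 - 286)*(7 + 16 - 32) = -1096*(-9) = 9864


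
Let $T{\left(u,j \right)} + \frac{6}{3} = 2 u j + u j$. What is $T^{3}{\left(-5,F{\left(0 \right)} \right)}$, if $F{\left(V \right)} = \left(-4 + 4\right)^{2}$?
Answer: $-8$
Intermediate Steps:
$F{\left(V \right)} = 0$ ($F{\left(V \right)} = 0^{2} = 0$)
$T{\left(u,j \right)} = -2 + 3 j u$ ($T{\left(u,j \right)} = -2 + \left(2 u j + u j\right) = -2 + \left(2 j u + j u\right) = -2 + 3 j u$)
$T^{3}{\left(-5,F{\left(0 \right)} \right)} = \left(-2 + 3 \cdot 0 \left(-5\right)\right)^{3} = \left(-2 + 0\right)^{3} = \left(-2\right)^{3} = -8$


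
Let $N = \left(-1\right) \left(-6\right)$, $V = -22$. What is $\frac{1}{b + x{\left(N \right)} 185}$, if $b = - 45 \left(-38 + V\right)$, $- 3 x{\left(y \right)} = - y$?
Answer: $\frac{1}{3070} \approx 0.00032573$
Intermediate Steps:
$N = 6$
$x{\left(y \right)} = \frac{y}{3}$ ($x{\left(y \right)} = - \frac{\left(-1\right) y}{3} = \frac{y}{3}$)
$b = 2700$ ($b = - 45 \left(-38 - 22\right) = \left(-45\right) \left(-60\right) = 2700$)
$\frac{1}{b + x{\left(N \right)} 185} = \frac{1}{2700 + \frac{1}{3} \cdot 6 \cdot 185} = \frac{1}{2700 + 2 \cdot 185} = \frac{1}{2700 + 370} = \frac{1}{3070}$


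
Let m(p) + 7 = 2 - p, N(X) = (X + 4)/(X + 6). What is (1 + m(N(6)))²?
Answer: 841/36 ≈ 23.361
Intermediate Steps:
N(X) = (4 + X)/(6 + X)
m(p) = -5 - p (m(p) = -7 + (2 - p) = -5 - p)
(1 + m(N(6)))² = (1 + (-5 - (4 + 6)/(6 + 6)))² = (1 + (-5 - 10/12))² = (1 + (-5 - 1*⅚))² = (1 + (-5 - ⅚))² = (1 - 35/6)² = (-29/6)² = 841/36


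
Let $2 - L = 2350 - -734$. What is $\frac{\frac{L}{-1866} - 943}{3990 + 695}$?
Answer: $- \frac{878278}{4371105} \approx -0.20093$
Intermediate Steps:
$L = -3082$ ($L = 2 - \left(2350 - -734\right) = 2 - \left(2350 + 734\right) = 2 - 3084 = -3082$)
$\frac{\frac{L}{-1866} - 943}{3990 + 695} = \frac{- \frac{3082}{-1866} - 943}{3990 + 695} = \frac{\left(-3082\right) \left(- \frac{1}{1866}\right) - 943}{4685} = \left(\frac{1541}{933} - 943\right) \frac{1}{4685} = \left(- \frac{878278}{933}\right) \frac{1}{4685} = - \frac{878278}{4371105}$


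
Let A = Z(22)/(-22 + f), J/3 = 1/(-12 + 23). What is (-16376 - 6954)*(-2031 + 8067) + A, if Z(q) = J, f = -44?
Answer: -34078410961/242 ≈ -1.4082e+8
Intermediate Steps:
J = 3/11 (J = 3/(-12 + 23) = 3/11 ≈ 0.27273)
Z(q) = 3/11
A = -1/242 (A = 3/(11*(-22 - 44)) = (3/11)/(-66) = (3/11)*(-1/66) = -1/242 ≈ -0.0041322)
(-16376 - 6954)*(-2031 + 8067) + A = (-16376 - 6954)*(-2031 + 8067) - 1/242 = -23330*6036 - 1/242 = -140819880 - 1/242 = -34078410961/242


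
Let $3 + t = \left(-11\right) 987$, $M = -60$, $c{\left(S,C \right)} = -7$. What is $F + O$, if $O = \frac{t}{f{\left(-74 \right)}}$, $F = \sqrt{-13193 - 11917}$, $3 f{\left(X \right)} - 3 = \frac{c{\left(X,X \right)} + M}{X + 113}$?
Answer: $- \frac{127062}{5} + 9 i \sqrt{310} \approx -25412.0 + 158.46 i$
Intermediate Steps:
$f{\left(X \right)} = 1 - \frac{67}{3 \left(113 + X\right)}$ ($f{\left(X \right)} = 1 + \frac{\left(-7 - 60\right) \frac{1}{X + 113}}{3} = 1 + \frac{\left(-67\right) \frac{1}{113 + X}}{3} = 1 - \frac{67}{3 \left(113 + X\right)}$)
$t = -10860$ ($t = -3 - 10857 = -10860$)
$F = 9 i \sqrt{310}$ ($F = \sqrt{-25110} = 9 i \sqrt{310} \approx 158.46 i$)
$O = - \frac{127062}{5}$ ($O = - \frac{10860}{\frac{1}{113 - 74} \left(\frac{272}{3} - 74\right)} = - \frac{10860}{\frac{1}{39} \cdot \frac{50}{3}} = - \frac{10860}{\frac{50}{117}} = \left(-10860\right) \frac{117}{50} = - \frac{127062}{5} \approx -25412.0$)
$F + O = 9 i \sqrt{310} - \frac{127062}{5} = - \frac{127062}{5} + 9 i \sqrt{310}$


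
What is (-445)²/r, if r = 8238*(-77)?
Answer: -198025/634326 ≈ -0.31218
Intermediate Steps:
r = -634326
(-445)²/r = (-445)²/(-634326) = 198025*(-1/634326) = -198025/634326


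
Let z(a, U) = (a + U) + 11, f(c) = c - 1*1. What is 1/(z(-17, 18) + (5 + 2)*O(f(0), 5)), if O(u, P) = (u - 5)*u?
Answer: 1/54 ≈ 0.018519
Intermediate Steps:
f(c) = -1 + c (f(c) = c - 1 = -1 + c)
O(u, P) = u*(-5 + u) (O(u, P) = (-5 + u)*u = u*(-5 + u))
z(a, U) = 11 + U + a (z(a, U) = (U + a) + 11 = 11 + U + a)
1/(z(-17, 18) + (5 + 2)*O(f(0), 5)) = 1/((11 + 18 - 17) + (5 + 2)*((-1 + 0)*(-5 + (-1 + 0)))) = 1/(12 + 7*(-(-5 - 1))) = 1/(12 + 7*(-1*(-6))) = 1/(12 + 7*6) = 1/(12 + 42) = 1/54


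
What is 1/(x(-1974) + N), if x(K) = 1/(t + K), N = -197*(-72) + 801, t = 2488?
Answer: 514/7702291 ≈ 6.6733e-5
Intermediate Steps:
N = 14985 (N = 14184 + 801 = 14985)
x(K) = 1/(2488 + K)
1/(x(-1974) + N) = 1/(1/(2488 - 1974) + 14985) = 1/(1/514 + 14985) = 1/(7702291/514) = 514/7702291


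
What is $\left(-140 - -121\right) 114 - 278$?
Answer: $-2444$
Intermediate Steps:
$\left(-140 - -121\right) 114 - 278 = \left(-140 + 121\right) 114 - 278 = \left(-19\right) 114 - 278 = -2166 - 278 = -2444$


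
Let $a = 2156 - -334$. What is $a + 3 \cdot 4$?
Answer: $2502$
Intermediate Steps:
$a = 2490$ ($a = 2156 + 334 = 2490$)
$a + 3 \cdot 4 = 2490 + 3 \cdot 4 = 2490 + 12 = 2502$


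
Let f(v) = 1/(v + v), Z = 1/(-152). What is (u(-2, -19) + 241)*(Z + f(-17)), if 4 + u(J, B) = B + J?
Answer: -2511/323 ≈ -7.7740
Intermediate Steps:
Z = -1/152 ≈ -0.0065789
f(v) = 1/(2*v)
u(J, B) = -4 + B + J (u(J, B) = -4 + (B + J) = -4 + B + J)
(u(-2, -19) + 241)*(Z + f(-17)) = ((-4 - 19 - 2) + 241)*(-1/152 + (½)/(-17)) = (-25 + 241)*(-1/152 + (½)*(-1/17)) = 216*(-1/152 - 1/34) = 216*(-93/2584) = -2511/323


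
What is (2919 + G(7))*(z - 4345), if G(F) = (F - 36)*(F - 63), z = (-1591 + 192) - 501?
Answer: -28371035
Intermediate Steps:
z = -1900 (z = -1399 - 501 = -1900)
G(F) = (-63 + F)*(-36 + F) (G(F) = (-36 + F)*(-63 + F) = (-63 + F)*(-36 + F))
(2919 + G(7))*(z - 4345) = (2919 + (2268 + 7² - 99*7))*(-1900 - 4345) = (2919 + (2268 + 49 - 693))*(-6245) = (2919 + 1624)*(-6245) = 4543*(-6245) = -28371035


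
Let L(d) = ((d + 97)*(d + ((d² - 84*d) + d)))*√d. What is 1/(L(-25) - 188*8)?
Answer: -47/28980351938 - 120375*I/115921407752 ≈ -1.6218e-9 - 1.0384e-6*I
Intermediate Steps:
L(d) = √d*(97 + d)*(d² - 82*d) (L(d) = ((97 + d)*(d + (d² - 83*d)))*√d = ((97 + d)*(d² - 82*d))*√d = √d*(97 + d)*(d² - 82*d))
1/(L(-25) - 188*8) = 1/((-25)^(3/2)*(-7954 + (-25)² + 15*(-25)) - 188*8) = 1/((-125*I)*(-7954 + 625 - 375) - 1504) = 1/(-125*I*(-7704) - 1504) = 1/(963000*I - 1504) = 1/(-1504 + 963000*I) = (-1504 - 963000*I)/927371262016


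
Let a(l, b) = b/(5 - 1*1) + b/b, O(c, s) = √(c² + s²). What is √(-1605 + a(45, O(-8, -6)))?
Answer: I*√6406/2 ≈ 40.019*I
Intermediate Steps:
a(l, b) = 1 + b/4 (a(l, b) = b/(5 - 1) + 1 = b/4 + 1 = 1 + b/4)
√(-1605 + a(45, O(-8, -6))) = √(-1605 + (1 + √((-8)² + (-6)²)/4)) = √(-1605 + (1 + √(64 + 36)/4)) = √(-1605 + (1 + √100/4)) = √(-1605 + (1 + (¼)*10)) = √(-1605 + (1 + 5/2)) = √(-1605 + 7/2) = √(-3203/2) = I*√6406/2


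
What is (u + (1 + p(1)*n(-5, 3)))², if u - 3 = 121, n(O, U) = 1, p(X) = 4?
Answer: 16641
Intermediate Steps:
u = 124 (u = 3 + 121 = 124)
(u + (1 + p(1)*n(-5, 3)))² = (124 + (1 + 4*1))² = (124 + (1 + 4))² = (124 + 5)² = 129² = 16641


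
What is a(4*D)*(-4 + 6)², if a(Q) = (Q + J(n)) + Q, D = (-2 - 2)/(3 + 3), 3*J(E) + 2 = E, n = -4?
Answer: -88/3 ≈ -29.333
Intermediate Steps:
J(E) = -⅔ + E/3
D = -⅔ (D = -4/6 = -4*⅙ = -⅔ ≈ -0.66667)
a(Q) = -2 + 2*Q (a(Q) = (Q + (-⅔ + (⅓)*(-4))) + Q = (Q + (-⅔ - 4/3)) + Q = (Q - 2) + Q = (-2 + Q) + Q = -2 + 2*Q)
a(4*D)*(-4 + 6)² = (-2 + 2*(4*(-⅔)))*(-4 + 6)² = (-2 + 2*(-8/3))*2² = (-2 - 16/3)*4 = -22/3*4 = -88/3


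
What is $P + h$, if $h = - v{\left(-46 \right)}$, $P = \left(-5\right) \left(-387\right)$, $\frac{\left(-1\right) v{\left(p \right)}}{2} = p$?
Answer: $1843$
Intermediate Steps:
$v{\left(p \right)} = - 2 p$
$P = 1935$
$h = -92$ ($h = - \left(-2\right) \left(-46\right) = \left(-1\right) 92 = -92$)
$P + h = 1935 - 92 = 1843$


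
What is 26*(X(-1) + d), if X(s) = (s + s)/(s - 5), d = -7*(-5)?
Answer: 2756/3 ≈ 918.67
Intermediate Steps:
d = 35
X(s) = 2*s/(-5 + s) (X(s) = (2*s)/(-5 + s) = 2*s/(-5 + s))
26*(X(-1) + d) = 26*(2*(-1)/(-5 - 1) + 35) = 26*(2*(-1)/(-6) + 35) = 26*(2*(-1)*(-⅙) + 35) = 26*(⅓ + 35) = 26*(106/3) = 2756/3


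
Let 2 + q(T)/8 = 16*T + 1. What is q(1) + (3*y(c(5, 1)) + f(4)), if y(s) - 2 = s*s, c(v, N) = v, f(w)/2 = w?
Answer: 209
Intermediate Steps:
f(w) = 2*w
y(s) = 2 + s² (y(s) = 2 + s*s = 2 + s²)
q(T) = -8 + 128*T (q(T) = -16 + 8*(16*T + 1) = -16 + 8*(1 + 16*T) = -16 + (8 + 128*T) = -8 + 128*T)
q(1) + (3*y(c(5, 1)) + f(4)) = (-8 + 128*1) + (3*(2 + 5²) + 2*4) = (-8 + 128) + (3*(2 + 25) + 8) = 120 + (3*27 + 8) = 120 + (81 + 8) = 120 + 89 = 209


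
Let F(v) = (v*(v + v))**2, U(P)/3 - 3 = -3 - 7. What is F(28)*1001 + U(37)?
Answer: 2461082603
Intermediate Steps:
U(P) = -21 (U(P) = 9 + 3*(-3 - 7) = 9 + 3*(-10) = 9 - 30 = -21)
F(v) = 4*v**4 (F(v) = (v*(2*v))**2 = (2*v**2)**2 = 4*v**4)
F(28)*1001 + U(37) = (4*28**4)*1001 - 21 = (4*614656)*1001 - 21 = 2458624*1001 - 21 = 2461082624 - 21 = 2461082603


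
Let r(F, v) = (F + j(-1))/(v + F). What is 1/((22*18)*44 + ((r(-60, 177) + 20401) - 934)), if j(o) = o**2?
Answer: 117/4316188 ≈ 2.7107e-5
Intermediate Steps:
r(F, v) = (1 + F)/(F + v) (r(F, v) = (F + (-1)**2)/(v + F) = (F + 1)/(F + v) = (1 + F)/(F + v))
1/((22*18)*44 + ((r(-60, 177) + 20401) - 934)) = 1/((22*18)*44 + (((1 - 60)/(-60 + 177) + 20401) - 934)) = 1/(396*44 + ((-59/117 + 20401) - 934)) = 1/(17424 + (((1/117)*(-59) + 20401) - 934)) = 1/(17424 + ((-59/117 + 20401) - 934)) = 1/(17424 + (2386858/117 - 934)) = 1/(17424 + 2277580/117) = 1/(4316188/117) = 117/4316188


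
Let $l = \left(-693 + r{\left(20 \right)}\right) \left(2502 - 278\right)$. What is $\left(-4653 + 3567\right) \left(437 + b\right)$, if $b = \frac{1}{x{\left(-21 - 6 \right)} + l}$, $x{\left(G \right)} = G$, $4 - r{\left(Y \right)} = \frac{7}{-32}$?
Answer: $- \frac{484667341358}{1021251} \approx -4.7458 \cdot 10^{5}$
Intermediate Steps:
$r{\left(Y \right)} = \frac{135}{32}$ ($r{\left(Y \right)} = 4 - \frac{7}{-32} = 4 - 7 \left(- \frac{1}{32}\right) = 4 - - \frac{7}{32} = 4 + \frac{7}{32} = \frac{135}{32}$)
$l = - \frac{3063699}{2}$ ($l = \left(-693 + \frac{135}{32}\right) \left(2502 - 278\right) = \left(- \frac{22041}{32}\right) 2224 = - \frac{3063699}{2} \approx -1.5319 \cdot 10^{6}$)
$b = - \frac{2}{3063753}$ ($b = \frac{1}{\left(-21 - 6\right) - \frac{3063699}{2}} = \frac{1}{-27 - \frac{3063699}{2}} = \frac{1}{- \frac{3063753}{2}} = - \frac{2}{3063753} \approx -6.5279 \cdot 10^{-7}$)
$\left(-4653 + 3567\right) \left(437 + b\right) = \left(-4653 + 3567\right) \left(437 - \frac{2}{3063753}\right) = \left(-1086\right) \frac{1338860059}{3063753} = - \frac{484667341358}{1021251}$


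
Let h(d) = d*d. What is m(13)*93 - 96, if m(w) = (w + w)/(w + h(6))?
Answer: -2286/49 ≈ -46.653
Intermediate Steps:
h(d) = d**2
m(w) = 2*w/(36 + w) (m(w) = (w + w)/(w + 6**2) = (2*w)/(w + 36) = (2*w)/(36 + w) = 2*w/(36 + w))
m(13)*93 - 96 = (2*13/(36 + 13))*93 - 96 = (2*13/49)*93 - 96 = (2*13*(1/49))*93 - 96 = (26/49)*93 - 96 = 2418/49 - 96 = -2286/49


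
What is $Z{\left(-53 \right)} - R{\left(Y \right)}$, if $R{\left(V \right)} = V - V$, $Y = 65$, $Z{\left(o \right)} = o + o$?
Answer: $-106$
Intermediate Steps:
$Z{\left(o \right)} = 2 o$
$R{\left(V \right)} = 0$
$Z{\left(-53 \right)} - R{\left(Y \right)} = 2 \left(-53\right) - 0 = -106 + 0 = -106$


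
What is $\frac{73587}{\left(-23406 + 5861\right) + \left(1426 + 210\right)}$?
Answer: $- \frac{24529}{5303} \approx -4.6255$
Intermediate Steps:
$\frac{73587}{\left(-23406 + 5861\right) + \left(1426 + 210\right)} = \frac{73587}{-17545 + 1636} = \frac{73587}{-15909} = 73587 \left(- \frac{1}{15909}\right) = - \frac{24529}{5303}$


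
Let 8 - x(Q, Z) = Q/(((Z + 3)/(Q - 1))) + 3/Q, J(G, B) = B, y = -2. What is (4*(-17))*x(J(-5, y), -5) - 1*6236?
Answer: -7086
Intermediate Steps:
x(Q, Z) = 8 - 3/Q - Q*(-1 + Q)/(3 + Z) (x(Q, Z) = 8 - (Q/(((Z + 3)/(Q - 1))) + 3/Q) = 8 - (Q/(((3 + Z)/(-1 + Q))) + 3/Q) = 8 - (Q*((-1 + Q)/(3 + Z)) + 3/Q) = 8 - (Q*(-1 + Q)/(3 + Z) + 3/Q) = 8 - (3/Q + Q*(-1 + Q)/(3 + Z)) = 8 + (-3/Q - Q*(-1 + Q)/(3 + Z)) = 8 - 3/Q - Q*(-1 + Q)/(3 + Z))
(4*(-17))*x(J(-5, y), -5) - 1*6236 = (4*(-17))*((-9 + (-2)**2 - 1*(-2)**3 - 3*(-5) + 24*(-2) + 8*(-2)*(-5))/((-2)*(3 - 5))) - 1*6236 = -(-34)*(-9 + 4 - 1*(-8) + 15 - 48 + 80)/(-2) - 6236 = -(-34)*(-1)*(-9 + 4 + 8 + 15 - 48 + 80)/2 - 6236 = -(-34)*(-1)*50/2 - 6236 = -68*25/2 - 6236 = -850 - 6236 = -7086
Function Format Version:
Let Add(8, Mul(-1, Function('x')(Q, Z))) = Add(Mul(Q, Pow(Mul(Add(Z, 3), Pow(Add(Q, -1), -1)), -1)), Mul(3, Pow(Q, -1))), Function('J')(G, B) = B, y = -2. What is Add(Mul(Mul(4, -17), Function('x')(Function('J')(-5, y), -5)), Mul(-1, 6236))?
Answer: -7086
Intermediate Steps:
Function('x')(Q, Z) = Add(8, Mul(-3, Pow(Q, -1)), Mul(-1, Q, Pow(Add(3, Z), -1), Add(-1, Q))) (Function('x')(Q, Z) = Add(8, Mul(-1, Add(Mul(Q, Pow(Mul(Add(Z, 3), Pow(Add(Q, -1), -1)), -1)), Mul(3, Pow(Q, -1))))) = Add(8, Mul(-1, Add(Mul(Q, Pow(Mul(Add(3, Z), Pow(Add(-1, Q), -1)), -1)), Mul(3, Pow(Q, -1))))) = Add(8, Mul(-1, Add(Mul(Q, Pow(Mul(Pow(Add(-1, Q), -1), Add(3, Z)), -1)), Mul(3, Pow(Q, -1))))) = Add(8, Mul(-1, Add(Mul(Q, Mul(Pow(Add(3, Z), -1), Add(-1, Q))), Mul(3, Pow(Q, -1))))) = Add(8, Mul(-1, Add(Mul(Q, Pow(Add(3, Z), -1), Add(-1, Q)), Mul(3, Pow(Q, -1))))) = Add(8, Mul(-1, Add(Mul(3, Pow(Q, -1)), Mul(Q, Pow(Add(3, Z), -1), Add(-1, Q))))) = Add(8, Add(Mul(-3, Pow(Q, -1)), Mul(-1, Q, Pow(Add(3, Z), -1), Add(-1, Q)))) = Add(8, Mul(-3, Pow(Q, -1)), Mul(-1, Q, Pow(Add(3, Z), -1), Add(-1, Q))))
Add(Mul(Mul(4, -17), Function('x')(Function('J')(-5, y), -5)), Mul(-1, 6236)) = Add(Mul(Mul(4, -17), Mul(Pow(-2, -1), Pow(Add(3, -5), -1), Add(-9, Pow(-2, 2), Mul(-1, Pow(-2, 3)), Mul(-3, -5), Mul(24, -2), Mul(8, -2, -5)))), Mul(-1, 6236)) = Add(Mul(-68, Mul(Rational(-1, 2), Pow(-2, -1), Add(-9, 4, Mul(-1, -8), 15, -48, 80))), -6236) = Add(Mul(-68, Mul(Rational(-1, 2), Rational(-1, 2), Add(-9, 4, 8, 15, -48, 80))), -6236) = Add(Mul(-68, Mul(Rational(-1, 2), Rational(-1, 2), 50)), -6236) = Add(Mul(-68, Rational(25, 2)), -6236) = Add(-850, -6236) = -7086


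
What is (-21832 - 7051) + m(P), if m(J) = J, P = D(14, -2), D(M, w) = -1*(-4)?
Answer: -28879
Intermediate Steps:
D(M, w) = 4
P = 4
(-21832 - 7051) + m(P) = (-21832 - 7051) + 4 = -28883 + 4 = -28879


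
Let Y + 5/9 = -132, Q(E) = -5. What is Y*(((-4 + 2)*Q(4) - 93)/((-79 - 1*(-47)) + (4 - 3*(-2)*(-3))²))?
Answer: 99019/1476 ≈ 67.086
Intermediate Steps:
Y = -1193/9 (Y = -5/9 - 132 = -1193/9 ≈ -132.56)
Y*(((-4 + 2)*Q(4) - 93)/((-79 - 1*(-47)) + (4 - 3*(-2)*(-3))²)) = -1193*((-4 + 2)*(-5) - 93)/(9*((-79 - 1*(-47)) + (4 - 3*(-2)*(-3))²)) = -1193*(-2*(-5) - 93)/(9*((-79 + 47) + (4 + 6*(-3))²)) = -1193*(10 - 93)/(9*(-32 + (4 - 18)²)) = -(-99019)/(9*(-32 + (-14)²)) = -(-99019)/(9*(-32 + 196)) = -(-99019)/(9*164) = -1193/9*(-83/164) = 99019/1476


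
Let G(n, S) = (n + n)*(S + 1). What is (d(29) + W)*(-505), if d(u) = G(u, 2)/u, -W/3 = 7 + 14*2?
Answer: 49995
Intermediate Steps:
G(n, S) = 2*n*(1 + S) (G(n, S) = (2*n)*(1 + S) = 2*n*(1 + S))
W = -105 (W = -3*(7 + 14*2) = -3*(7 + 28) = -3*35 = -105)
d(u) = 6 (d(u) = (2*u*(1 + 2))/u = (2*u*3)/u = (6*u)/u = 6)
(d(29) + W)*(-505) = (6 - 105)*(-505) = -99*(-505) = 49995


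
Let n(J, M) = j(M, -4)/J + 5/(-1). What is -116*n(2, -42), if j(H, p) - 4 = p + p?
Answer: 812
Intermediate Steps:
j(H, p) = 4 + 2*p (j(H, p) = 4 + (p + p) = 4 + 2*p)
n(J, M) = -5 - 4/J (n(J, M) = (4 + 2*(-4))/J + 5/(-1) = (4 - 8)/J + 5*(-1) = -4/J - 5 = -5 - 4/J)
-116*n(2, -42) = -116*(-5 - 4/2) = -116*(-5 - 4*½) = -116*(-5 - 2) = -116*(-7) = 812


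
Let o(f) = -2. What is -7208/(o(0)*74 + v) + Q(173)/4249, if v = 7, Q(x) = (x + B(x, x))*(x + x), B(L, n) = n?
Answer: 47506748/599109 ≈ 79.296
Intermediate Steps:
Q(x) = 4*x² (Q(x) = (x + x)*(x + x) = (2*x)*(2*x) = 4*x²)
-7208/(o(0)*74 + v) + Q(173)/4249 = -7208/(-2*74 + 7) + (4*173²)/4249 = -7208/(-148 + 7) + (4*29929)*(1/4249) = -7208/(-141) + 119716*(1/4249) = -7208*(-1/141) + 119716/4249 = 7208/141 + 119716/4249 = 47506748/599109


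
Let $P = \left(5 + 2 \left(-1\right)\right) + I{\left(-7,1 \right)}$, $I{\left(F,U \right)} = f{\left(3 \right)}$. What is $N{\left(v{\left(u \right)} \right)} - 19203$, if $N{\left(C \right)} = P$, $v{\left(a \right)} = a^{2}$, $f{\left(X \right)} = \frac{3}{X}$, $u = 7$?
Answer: $-19199$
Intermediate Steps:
$I{\left(F,U \right)} = 1$ ($I{\left(F,U \right)} = \frac{3}{3} = 3 \cdot \frac{1}{3} = 1$)
$P = 4$ ($P = \left(5 + 2 \left(-1\right)\right) + 1 = \left(5 - 2\right) + 1 = 3 + 1 = 4$)
$N{\left(C \right)} = 4$
$N{\left(v{\left(u \right)} \right)} - 19203 = 4 - 19203 = -19199$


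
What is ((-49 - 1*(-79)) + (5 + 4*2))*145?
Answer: 6235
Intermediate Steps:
((-49 - 1*(-79)) + (5 + 4*2))*145 = ((-49 + 79) + (5 + 8))*145 = (30 + 13)*145 = 43*145 = 6235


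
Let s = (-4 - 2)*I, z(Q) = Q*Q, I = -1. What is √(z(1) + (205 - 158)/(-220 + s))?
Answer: √35738/214 ≈ 0.88339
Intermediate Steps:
z(Q) = Q²
s = 6 (s = (-4 - 2)*(-1) = -6*(-1) = 6)
√(z(1) + (205 - 158)/(-220 + s)) = √(1² + (205 - 158)/(-220 + 6)) = √(1 + 47/(-214)) = √(1 + 47*(-1/214)) = √(1 - 47/214) = √(167/214) = √35738/214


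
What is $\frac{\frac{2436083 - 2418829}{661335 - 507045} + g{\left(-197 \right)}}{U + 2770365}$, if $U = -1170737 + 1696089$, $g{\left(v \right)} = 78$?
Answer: $\frac{6025937}{254248087965} \approx 2.3701 \cdot 10^{-5}$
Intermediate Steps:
$U = 525352$
$\frac{\frac{2436083 - 2418829}{661335 - 507045} + g{\left(-197 \right)}}{U + 2770365} = \frac{\frac{2436083 - 2418829}{661335 - 507045} + 78}{525352 + 2770365} = \frac{\frac{17254}{154290} + 78}{3295717} = \left(17254 \cdot \frac{1}{154290} + 78\right) \frac{1}{3295717} = \left(\frac{8627}{77145} + 78\right) \frac{1}{3295717} = \frac{6025937}{77145} \cdot \frac{1}{3295717} = \frac{6025937}{254248087965}$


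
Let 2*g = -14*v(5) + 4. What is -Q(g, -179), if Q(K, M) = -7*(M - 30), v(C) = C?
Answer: -1463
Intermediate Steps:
g = -33 (g = (-14*5 + 4)/2 = (-70 + 4)/2 = (½)*(-66) = -33)
Q(K, M) = 210 - 7*M (Q(K, M) = -7*(-30 + M) = 210 - 7*M)
-Q(g, -179) = -(210 - 7*(-179)) = -(210 + 1253) = -1*1463 = -1463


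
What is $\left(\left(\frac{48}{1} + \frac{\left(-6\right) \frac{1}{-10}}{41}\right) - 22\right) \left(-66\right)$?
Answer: $- \frac{351978}{205} \approx -1717.0$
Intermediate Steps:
$\left(\left(\frac{48}{1} + \frac{\left(-6\right) \frac{1}{-10}}{41}\right) - 22\right) \left(-66\right) = \left(\left(48 \cdot 1 + \left(-6\right) \left(- \frac{1}{10}\right) \frac{1}{41}\right) - 22\right) \left(-66\right) = \left(\left(48 + \frac{3}{5} \cdot \frac{1}{41}\right) - 22\right) \left(-66\right) = \left(\left(48 + \frac{3}{205}\right) - 22\right) \left(-66\right) = \left(\frac{9843}{205} - 22\right) \left(-66\right) = \frac{5333}{205} \left(-66\right) = - \frac{351978}{205}$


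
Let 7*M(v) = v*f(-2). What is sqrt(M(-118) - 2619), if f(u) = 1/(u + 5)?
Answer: I*sqrt(1157457)/21 ≈ 51.231*I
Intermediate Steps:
f(u) = 1/(5 + u)
M(v) = v/21 (M(v) = (v/(5 - 2))/7 = (v/3)/7 = v/21)
sqrt(M(-118) - 2619) = sqrt((1/21)*(-118) - 2619) = sqrt(-118/21 - 2619) = sqrt(-55117/21) = I*sqrt(1157457)/21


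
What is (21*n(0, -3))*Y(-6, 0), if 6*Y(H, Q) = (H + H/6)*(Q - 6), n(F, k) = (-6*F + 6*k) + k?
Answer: -3087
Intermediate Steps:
n(F, k) = -6*F + 7*k
Y(H, Q) = 7*H*(-6 + Q)/36 (Y(H, Q) = ((H + H/6)*(Q - 6))/6 = ((H + H*(⅙))*(-6 + Q))/6 = ((H + H/6)*(-6 + Q))/6 = ((7*H/6)*(-6 + Q))/6 = (7*H*(-6 + Q)/6)/6 = 7*H*(-6 + Q)/36)
(21*n(0, -3))*Y(-6, 0) = (21*(-6*0 + 7*(-3)))*((7/36)*(-6)*(-6 + 0)) = (21*(0 - 21))*((7/36)*(-6)*(-6)) = (21*(-21))*7 = -441*7 = -3087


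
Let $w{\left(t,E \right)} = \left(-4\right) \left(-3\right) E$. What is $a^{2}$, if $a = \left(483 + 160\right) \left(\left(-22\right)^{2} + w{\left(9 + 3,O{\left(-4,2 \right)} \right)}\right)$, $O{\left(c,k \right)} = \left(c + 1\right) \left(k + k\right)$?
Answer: $47794704400$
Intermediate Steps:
$O{\left(c,k \right)} = 2 k \left(1 + c\right)$ ($O{\left(c,k \right)} = \left(1 + c\right) 2 k = 2 k \left(1 + c\right)$)
$w{\left(t,E \right)} = 12 E$
$a = 218620$ ($a = \left(483 + 160\right) \left(\left(-22\right)^{2} + 12 \cdot 2 \cdot 2 \left(1 - 4\right)\right) = 643 \left(484 + 12 \cdot 2 \cdot 2 \left(-3\right)\right) = 643 \left(484 + 12 \left(-12\right)\right) = 643 \left(484 - 144\right) = 643 \cdot 340 = 218620$)
$a^{2} = 218620^{2} = 47794704400$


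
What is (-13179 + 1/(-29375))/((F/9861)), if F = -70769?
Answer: 3817519755486/2078839375 ≈ 1836.4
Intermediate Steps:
(-13179 + 1/(-29375))/((F/9861)) = (-13179 + 1/(-29375))/((-70769/9861)) = (-13179 - 1/29375)/((-70769*1/9861)) = -387133126/(29375*(-70769/9861)) = -387133126/29375*(-9861/70769) = 3817519755486/2078839375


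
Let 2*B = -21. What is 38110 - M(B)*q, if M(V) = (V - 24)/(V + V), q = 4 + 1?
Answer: 533425/14 ≈ 38102.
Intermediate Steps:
B = -21/2 (B = (½)*(-21) = -21/2 ≈ -10.500)
q = 5
M(V) = (-24 + V)/(2*V) (M(V) = (-24 + V)/((2*V)) = (-24 + V)*(1/(2*V)) = (-24 + V)/(2*V))
38110 - M(B)*q = 38110 - (-24 - 21/2)/(2*(-21/2))*5 = 38110 - (½)*(-2/21)*(-69/2)*5 = 38110 - 23*5/14 = 38110 - 1*115/14 = 38110 - 115/14 = 533425/14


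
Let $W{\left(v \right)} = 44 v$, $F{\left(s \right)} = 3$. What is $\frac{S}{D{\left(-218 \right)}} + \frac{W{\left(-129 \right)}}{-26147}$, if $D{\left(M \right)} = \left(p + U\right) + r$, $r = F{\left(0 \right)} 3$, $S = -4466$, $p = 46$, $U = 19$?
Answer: $- \frac{5288749}{87949} \approx -60.134$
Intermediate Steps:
$r = 9$ ($r = 3 \cdot 3 = 9$)
$D{\left(M \right)} = 74$ ($D{\left(M \right)} = \left(46 + 19\right) + 9 = 65 + 9 = 74$)
$\frac{S}{D{\left(-218 \right)}} + \frac{W{\left(-129 \right)}}{-26147} = - \frac{4466}{74} + \frac{44 \left(-129\right)}{-26147} = \left(-4466\right) \frac{1}{74} - - \frac{516}{2377} = - \frac{2233}{37} + \frac{516}{2377} = - \frac{5288749}{87949}$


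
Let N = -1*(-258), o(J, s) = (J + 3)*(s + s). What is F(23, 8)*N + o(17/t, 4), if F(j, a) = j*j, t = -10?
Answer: 682462/5 ≈ 1.3649e+5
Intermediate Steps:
F(j, a) = j²
o(J, s) = 2*s*(3 + J) (o(J, s) = (3 + J)*(2*s) = 2*s*(3 + J))
N = 258
F(23, 8)*N + o(17/t, 4) = 23²*258 + 2*4*(3 + 17/(-10)) = 529*258 + 2*4*(3 + 17*(-⅒)) = 136482 + 2*4*(3 - 17/10) = 136482 + 2*4*(13/10) = 136482 + 52/5 = 682462/5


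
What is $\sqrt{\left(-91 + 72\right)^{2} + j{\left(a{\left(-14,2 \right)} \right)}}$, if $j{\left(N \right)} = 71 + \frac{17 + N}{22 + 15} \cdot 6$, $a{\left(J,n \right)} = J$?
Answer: $\frac{3 \sqrt{65786}}{37} \approx 20.796$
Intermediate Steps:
$j{\left(N \right)} = \frac{2729}{37} + \frac{6 N}{37}$ ($j{\left(N \right)} = 71 + \frac{17 + N}{37} \cdot 6 = 71 + \left(17 + N\right) \frac{1}{37} \cdot 6 = 71 + \left(\frac{17}{37} + \frac{N}{37}\right) 6 = 71 + \left(\frac{102}{37} + \frac{6 N}{37}\right) = \frac{2729}{37} + \frac{6 N}{37}$)
$\sqrt{\left(-91 + 72\right)^{2} + j{\left(a{\left(-14,2 \right)} \right)}} = \sqrt{\left(-91 + 72\right)^{2} + \left(\frac{2729}{37} + \frac{6}{37} \left(-14\right)\right)} = \sqrt{\left(-19\right)^{2} + \left(\frac{2729}{37} - \frac{84}{37}\right)} = \sqrt{361 + \frac{2645}{37}} = \sqrt{\frac{16002}{37}} = \frac{3 \sqrt{65786}}{37}$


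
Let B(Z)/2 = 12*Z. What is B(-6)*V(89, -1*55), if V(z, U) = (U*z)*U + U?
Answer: -38760480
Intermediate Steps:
V(z, U) = U + z*U² (V(z, U) = z*U² + U = U + z*U²)
B(Z) = 24*Z (B(Z) = 2*(12*Z) = 24*Z)
B(-6)*V(89, -1*55) = (24*(-6))*((-1*55)*(1 - 1*55*89)) = -(-7920)*(1 - 55*89) = -(-7920)*(1 - 4895) = -(-7920)*(-4894) = -144*269170 = -38760480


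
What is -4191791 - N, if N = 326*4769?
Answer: -5746485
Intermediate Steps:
N = 1554694
-4191791 - N = -4191791 - 1*1554694 = -4191791 - 1554694 = -5746485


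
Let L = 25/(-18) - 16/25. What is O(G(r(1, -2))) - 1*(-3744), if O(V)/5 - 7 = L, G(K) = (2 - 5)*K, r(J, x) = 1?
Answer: 339197/90 ≈ 3768.9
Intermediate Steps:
L = -913/450 (L = 25*(-1/18) - 16*1/25 = -25/18 - 16/25 = -913/450 ≈ -2.0289)
G(K) = -3*K
O(V) = 2237/90 (O(V) = 35 + 5*(-913/450) = 35 - 913/90 = 2237/90)
O(G(r(1, -2))) - 1*(-3744) = 2237/90 - 1*(-3744) = 2237/90 + 3744 = 339197/90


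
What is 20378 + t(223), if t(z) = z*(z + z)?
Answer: 119836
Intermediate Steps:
t(z) = 2*z² (t(z) = z*(2*z) = 2*z²)
20378 + t(223) = 20378 + 2*223² = 20378 + 2*49729 = 20378 + 99458 = 119836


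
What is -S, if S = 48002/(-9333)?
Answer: 48002/9333 ≈ 5.1433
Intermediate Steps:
S = -48002/9333 (S = 48002*(-1/9333) = -48002/9333 ≈ -5.1433)
-S = -1*(-48002/9333) = 48002/9333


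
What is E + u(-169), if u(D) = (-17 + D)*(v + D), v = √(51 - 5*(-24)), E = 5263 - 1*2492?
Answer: 34205 - 558*√19 ≈ 31773.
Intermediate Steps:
E = 2771 (E = 5263 - 2492 = 2771)
v = 3*√19 (v = √(51 + 120) = √171 = 3*√19 ≈ 13.077)
u(D) = (-17 + D)*(D + 3*√19) (u(D) = (-17 + D)*(3*√19 + D) = (-17 + D)*(D + 3*√19))
E + u(-169) = 2771 + ((-169)² - 51*√19 - 17*(-169) + 3*(-169)*√19) = 2771 + (28561 - 51*√19 + 2873 - 507*√19) = 2771 + (31434 - 558*√19) = 34205 - 558*√19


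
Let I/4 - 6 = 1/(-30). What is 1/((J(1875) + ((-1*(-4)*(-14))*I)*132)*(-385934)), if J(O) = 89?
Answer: 5/340265271978 ≈ 1.4694e-11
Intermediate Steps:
I = 358/15 (I = 24 + 4/(-30) = 24 + 4*(-1/30) = 24 - 2/15 = 358/15 ≈ 23.867)
1/((J(1875) + ((-1*(-4)*(-14))*I)*132)*(-385934)) = 1/((89 + ((-1*(-4)*(-14))*(358/15))*132)*(-385934)) = -1/385934/(89 + ((4*(-14))*(358/15))*132) = -1/385934/(89 - 56*358/15*132) = -1/385934/(89 - 20048/15*132) = -1/385934/(89 - 882112/5) = -1/385934/(-881667/5) = -5/881667*(-1/385934) = 5/340265271978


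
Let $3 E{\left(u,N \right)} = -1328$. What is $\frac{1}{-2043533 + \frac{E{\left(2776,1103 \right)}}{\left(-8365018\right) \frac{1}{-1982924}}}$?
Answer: $- \frac{12547527}{25642602154427} \approx -4.8932 \cdot 10^{-7}$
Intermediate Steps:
$E{\left(u,N \right)} = - \frac{1328}{3}$ ($E{\left(u,N \right)} = \frac{1}{3} \left(-1328\right) = - \frac{1328}{3}$)
$\frac{1}{-2043533 + \frac{E{\left(2776,1103 \right)}}{\left(-8365018\right) \frac{1}{-1982924}}} = \frac{1}{-2043533 - \frac{1328}{3 \left(- \frac{8365018}{-1982924}\right)}} = \frac{1}{-2043533 - \frac{1328}{3 \left(\left(-8365018\right) \left(- \frac{1}{1982924}\right)\right)}} = \frac{1}{-2043533 - \frac{1328}{3 \cdot \frac{4182509}{991462}}} = \frac{1}{-2043533 - \frac{1316661536}{12547527}} = \frac{1}{- \frac{25642602154427}{12547527}} = - \frac{12547527}{25642602154427}$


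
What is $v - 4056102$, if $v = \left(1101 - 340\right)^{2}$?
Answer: $-3476981$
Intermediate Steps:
$v = 579121$ ($v = 761^{2} = 579121$)
$v - 4056102 = 579121 - 4056102 = -3476981$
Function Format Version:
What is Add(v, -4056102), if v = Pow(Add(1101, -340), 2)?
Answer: -3476981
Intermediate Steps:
v = 579121 (v = Pow(761, 2) = 579121)
Add(v, -4056102) = Add(579121, -4056102) = -3476981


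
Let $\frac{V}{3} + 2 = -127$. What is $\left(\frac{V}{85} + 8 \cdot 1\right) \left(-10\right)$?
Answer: $- \frac{586}{17} \approx -34.471$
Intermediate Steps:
$V = -387$ ($V = -6 + 3 \left(-127\right) = -6 - 381 = -387$)
$\left(\frac{V}{85} + 8 \cdot 1\right) \left(-10\right) = \left(- \frac{387}{85} + 8 \cdot 1\right) \left(-10\right) = \left(\left(-387\right) \frac{1}{85} + 8\right) \left(-10\right) = \left(- \frac{387}{85} + 8\right) \left(-10\right) = \frac{293}{85} \left(-10\right) = - \frac{586}{17}$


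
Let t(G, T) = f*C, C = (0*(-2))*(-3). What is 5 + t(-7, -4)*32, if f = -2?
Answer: 5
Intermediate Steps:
C = 0 (C = 0*(-3) = 0)
t(G, T) = 0 (t(G, T) = -2*0 = 0)
5 + t(-7, -4)*32 = 5 + 0*32 = 5 + 0 = 5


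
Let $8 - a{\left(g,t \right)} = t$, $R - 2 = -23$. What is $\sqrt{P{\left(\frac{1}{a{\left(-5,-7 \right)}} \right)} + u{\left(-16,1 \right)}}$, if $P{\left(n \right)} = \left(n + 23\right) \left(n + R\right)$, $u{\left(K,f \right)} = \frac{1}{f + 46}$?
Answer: $\frac{i \sqrt{239984021}}{705} \approx 21.974 i$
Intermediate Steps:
$R = -21$ ($R = 2 - 23 = -21$)
$a{\left(g,t \right)} = 8 - t$
$u{\left(K,f \right)} = \frac{1}{46 + f}$
$P{\left(n \right)} = \left(-21 + n\right) \left(23 + n\right)$ ($P{\left(n \right)} = \left(n + 23\right) \left(n - 21\right) = \left(23 + n\right) \left(-21 + n\right) = \left(-21 + n\right) \left(23 + n\right)$)
$\sqrt{P{\left(\frac{1}{a{\left(-5,-7 \right)}} \right)} + u{\left(-16,1 \right)}} = \sqrt{\left(-483 + \left(\frac{1}{8 - -7}\right)^{2} + \frac{2}{8 - -7}\right) + \frac{1}{46 + 1}} = \sqrt{\left(-483 + \left(\frac{1}{8 + 7}\right)^{2} + \frac{2}{8 + 7}\right) + \frac{1}{47}} = \sqrt{\left(-483 + \left(\frac{1}{15}\right)^{2} + \frac{2}{15}\right) + \frac{1}{47}} = \sqrt{\left(-483 + \left(\frac{1}{15}\right)^{2} + 2 \cdot \frac{1}{15}\right) + \frac{1}{47}} = \sqrt{\left(-483 + \frac{1}{225} + \frac{2}{15}\right) + \frac{1}{47}} = \sqrt{- \frac{108644}{225} + \frac{1}{47}} = \sqrt{- \frac{5106043}{10575}} = \frac{i \sqrt{239984021}}{705}$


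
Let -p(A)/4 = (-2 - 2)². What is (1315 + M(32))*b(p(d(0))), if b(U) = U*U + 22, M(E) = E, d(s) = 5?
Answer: 5546946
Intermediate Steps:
p(A) = -64 (p(A) = -4*(-2 - 2)² = -4*(-4)² = -4*16 = -64)
b(U) = 22 + U² (b(U) = U² + 22 = 22 + U²)
(1315 + M(32))*b(p(d(0))) = (1315 + 32)*(22 + (-64)²) = 1347*(22 + 4096) = 1347*4118 = 5546946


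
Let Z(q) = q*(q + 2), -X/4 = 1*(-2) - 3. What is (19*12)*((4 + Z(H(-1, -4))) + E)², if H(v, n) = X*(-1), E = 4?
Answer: 30876672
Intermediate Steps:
X = 20 (X = -4*(1*(-2) - 3) = -4*(-2 - 3) = -4*(-5) = 20)
H(v, n) = -20 (H(v, n) = 20*(-1) = -20)
Z(q) = q*(2 + q)
(19*12)*((4 + Z(H(-1, -4))) + E)² = (19*12)*((4 - 20*(2 - 20)) + 4)² = 228*((4 - 20*(-18)) + 4)² = 228*((4 + 360) + 4)² = 228*(364 + 4)² = 228*368² = 228*135424 = 30876672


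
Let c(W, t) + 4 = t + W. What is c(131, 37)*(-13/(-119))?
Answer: 2132/119 ≈ 17.916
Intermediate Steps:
c(W, t) = -4 + W + t (c(W, t) = -4 + (t + W) = -4 + (W + t) = -4 + W + t)
c(131, 37)*(-13/(-119)) = (-4 + 131 + 37)*(-13/(-119)) = 164*(-13*(-1/119)) = 164*(13/119) = 2132/119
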